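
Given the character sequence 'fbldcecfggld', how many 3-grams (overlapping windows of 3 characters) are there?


String 'fbldcecfggld' has length L = 12.
Number of overlapping n-grams = L - n + 1
Substituting: 12 - 3 + 1 = 10

10


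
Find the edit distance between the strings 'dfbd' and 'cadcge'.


Building DP table for s1='dfbd' (len 4) and s2='cadcge' (len 6):
       c  a  d  c  g  e
    0  1  2  3  4  5  6
  d 1  1  2  2  3  4  5
  f 2  2  2  3  3  4  5
  b 3  3  3  3  4  4  5
  d 4  4  4  3  4  5  5
Edit distance = dp[4][6] = 5

5


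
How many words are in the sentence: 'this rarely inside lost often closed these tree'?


Counting words by splitting on spaces:
  Word 1: 'this'
  Word 2: 'rarely'
  Word 3: 'inside'
  Word 4: 'lost'
  Word 5: 'often'
  Word 6: 'closed'
  Word 7: 'these'
  Word 8: 'tree'
Total words: 8

8


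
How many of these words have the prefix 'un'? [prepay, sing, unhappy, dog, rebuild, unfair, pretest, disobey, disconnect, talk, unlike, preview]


Checking each word for prefix 'un':
  'prepay' -> no (count: 0)
  'sing' -> no (count: 0)
  'unhappy' -> YES, starts with 'un' (count: 1)
  'dog' -> no (count: 1)
  'rebuild' -> no (count: 1)
  'unfair' -> YES, starts with 'un' (count: 2)
  'pretest' -> no (count: 2)
  'disobey' -> no (count: 2)
  'disconnect' -> no (count: 2)
  'talk' -> no (count: 2)
  'unlike' -> YES, starts with 'un' (count: 3)
  'preview' -> no (count: 3)
Total with prefix 'un': 3

3


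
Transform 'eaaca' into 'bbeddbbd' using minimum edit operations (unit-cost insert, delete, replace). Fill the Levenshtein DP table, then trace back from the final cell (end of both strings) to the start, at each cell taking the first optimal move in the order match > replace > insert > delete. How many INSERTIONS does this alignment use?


Edit distance = 7. Backtracking from cell (5, 8) with preference match > replace > insert > delete,
then listing the resulting alignment 'eaaca' -> 'bbeddbbd' left to right:
  Step 1: insert 'b' [insertion #1]
  Step 2: insert 'b' [insertion #2]
  Step 3: keep 'e'
  Step 4: insert 'd' [insertion #3]
  Step 5: replace a->d
  Step 6: replace a->b
  Step 7: replace c->b
  Step 8: replace a->d
Total insertions: 3

3


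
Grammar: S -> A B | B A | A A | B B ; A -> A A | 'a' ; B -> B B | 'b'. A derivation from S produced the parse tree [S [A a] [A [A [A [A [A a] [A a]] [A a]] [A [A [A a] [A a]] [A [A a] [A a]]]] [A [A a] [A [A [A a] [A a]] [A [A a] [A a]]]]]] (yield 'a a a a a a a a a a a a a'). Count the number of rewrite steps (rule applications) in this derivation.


Every bracketed nonterminal node [X ...] in the tree is produced by exactly one rule application.
Reading the tree off as a leftmost derivation:
  Step 1: S  =>  A A   (applied S -> A A)
  Step 2: A A  =>  a A   (applied A -> a)
  Step 3: a A  =>  a A A   (applied A -> A A)
  Step 4: a A A  =>  a A A A   (applied A -> A A)
  Step 5: a A A A  =>  a A A A A   (applied A -> A A)
  Step 6: a A A A A  =>  a A A A A A   (applied A -> A A)
  Step 7: a A A A A A  =>  a a A A A A   (applied A -> a)
  Step 8: a a A A A A  =>  a a a A A A   (applied A -> a)
  Step 9: a a a A A A  =>  a a a a A A   (applied A -> a)
  Step 10: a a a a A A  =>  a a a a A A A   (applied A -> A A)
  Step 11: a a a a A A A  =>  a a a a A A A A   (applied A -> A A)
  Step 12: a a a a A A A A  =>  a a a a a A A A   (applied A -> a)
  Step 13: a a a a a A A A  =>  a a a a a a A A   (applied A -> a)
  Step 14: a a a a a a A A  =>  a a a a a a A A A   (applied A -> A A)
  Step 15: a a a a a a A A A  =>  a a a a a a a A A   (applied A -> a)
  Step 16: a a a a a a a A A  =>  a a a a a a a a A   (applied A -> a)
  Step 17: a a a a a a a a A  =>  a a a a a a a a A A   (applied A -> A A)
  Step 18: a a a a a a a a A A  =>  a a a a a a a a a A   (applied A -> a)
  Step 19: a a a a a a a a a A  =>  a a a a a a a a a A A   (applied A -> A A)
  Step 20: a a a a a a a a a A A  =>  a a a a a a a a a A A A   (applied A -> A A)
  Step 21: a a a a a a a a a A A A  =>  a a a a a a a a a a A A   (applied A -> a)
  Step 22: a a a a a a a a a a A A  =>  a a a a a a a a a a a A   (applied A -> a)
  Step 23: a a a a a a a a a a a A  =>  a a a a a a a a a a a A A   (applied A -> A A)
  Step 24: a a a a a a a a a a a A A  =>  a a a a a a a a a a a a A   (applied A -> a)
  Step 25: a a a a a a a a a a a a A  =>  a a a a a a a a a a a a a   (applied A -> a)
Final yield: a a a a a a a a a a a a a
Total rewrite steps: 25

25


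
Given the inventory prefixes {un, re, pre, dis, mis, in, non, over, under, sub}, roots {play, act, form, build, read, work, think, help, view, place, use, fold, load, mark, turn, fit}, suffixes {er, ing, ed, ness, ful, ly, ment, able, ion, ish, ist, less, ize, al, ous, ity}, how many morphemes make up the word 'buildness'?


Segmenting 'buildness' against the inventory:
  'build' -> root (morpheme 1)
  'ness' -> suffix (morpheme 2)
Total morphemes: 2

2


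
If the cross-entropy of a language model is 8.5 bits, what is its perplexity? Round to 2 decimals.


Perplexity formula: PP = 2^H
H = 8.5
PP = 2^8.5
Decompose: 2^8.5 = 2^8 * 2^0.5 = 2^8 * sqrt(2)
2^8 = 256, sqrt(2) ~ 1.4142136
PP ~ 256 * 1.4142136 = 362.0386816
Rounded to 2 decimals: 362.04

362.04


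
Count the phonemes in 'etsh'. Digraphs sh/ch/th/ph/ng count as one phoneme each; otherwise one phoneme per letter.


Parsing 'etsh' greedily, digraphs first:
  'e' -> vowel phoneme (phonemes so far: 1)
  't' -> consonant phoneme (phonemes so far: 2)
  'sh' -> digraph (1 consonant phoneme) (phonemes so far: 3)
Total phonemes: 3

3


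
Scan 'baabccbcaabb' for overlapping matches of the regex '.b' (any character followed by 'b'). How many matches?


Pattern: .b means any character followed by 'b'.
Scanning 'baabccbcaabb' position-by-position:
  Pos 0: window 'ba' -> no
  Pos 1: window 'aa' -> no
  Pos 2: window 'ab' -> MATCH
  Pos 3: window 'bc' -> no
  Pos 4: window 'cc' -> no
  Pos 5: window 'cb' -> MATCH
  Pos 6: window 'bc' -> no
  Pos 7: window 'ca' -> no
  Pos 8: window 'aa' -> no
  Pos 9: window 'ab' -> MATCH
  Pos 10: window 'bb' -> MATCH
  Pos 11: window 'b' -> no
Total matches: 4

4


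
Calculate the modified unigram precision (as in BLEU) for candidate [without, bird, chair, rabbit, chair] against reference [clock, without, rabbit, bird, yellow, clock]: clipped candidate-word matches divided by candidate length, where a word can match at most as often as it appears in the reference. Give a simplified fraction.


Reference word counts: {'bird': 1, 'clock': 2, 'rabbit': 1, 'without': 1, 'yellow': 1}
Checking each candidate word (with clipping):
  'without' -> in reference (ref count 1, used 1/1) -> match (matches: 1)
  'bird' -> in reference (ref count 1, used 1/1) -> match (matches: 2)
  'chair' -> not in reference -> no match (matches: 2)
  'rabbit' -> in reference (ref count 1, used 1/1) -> match (matches: 3)
  'chair' -> not in reference -> no match (matches: 3)
Clipped matches: 3, Candidate length: 5
Precision = 3/5

3/5


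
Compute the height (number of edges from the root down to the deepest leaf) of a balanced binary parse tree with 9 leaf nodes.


In a balanced binary tree with n leaves the deepest leaf is ceil(log2(n)) edges below the root.
log2(9) = 3.1699
ceil(3.1699) = 4
height (edges) = 4

4


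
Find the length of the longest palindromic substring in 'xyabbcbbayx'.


Scanning 'xyabbcbbayx' for palindromic substrings.
Substring at positions 0-10: 'xyabbcbbayx'.
Check: reverse('xyabbcbbayx') = 'xyabbcbbayx' -> palindrome confirmed.
No longer palindromic substring exists; longest length = 11

11


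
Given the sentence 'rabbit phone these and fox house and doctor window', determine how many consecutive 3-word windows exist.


Word trigrams from [9] words:
  Trigram 1: (rabbit phone these)
  Trigram 2: (phone these and)
  Trigram 3: (these and fox)
  Trigram 4: (and fox house)
  Trigram 5: (fox house and)
  Trigram 6: (house and doctor)
  Trigram 7: (and doctor window)
Total word trigrams: 9 - 2 = 7

7


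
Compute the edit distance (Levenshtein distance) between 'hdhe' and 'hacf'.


Building DP table for s1='hdhe' (len 4) and s2='hacf' (len 4):
       h  a  c  f
    0  1  2  3  4
  h 1  0  1  2  3
  d 2  1  1  2  3
  h 3  2  2  2  3
  e 4  3  3  3  3
Edit distance = dp[4][4] = 3

3


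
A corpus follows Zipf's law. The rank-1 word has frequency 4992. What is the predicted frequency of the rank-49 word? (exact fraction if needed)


Zipf's law: freq(rank) = f1 / rank
f1 = 4992, rank = 49
freq = 4992 / 49
GCD(4992, 49) = 1
Simplified: 4992/49

4992/49


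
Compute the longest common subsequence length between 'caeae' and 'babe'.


DP table for LCS of 'caeae' and 'babe':
       b  a  b  e
    0  0  0  0  0
  c 0  0  0  0  0
  a 0  0  1  1  1
  e 0  0  1  1  2
  a 0  0  1  1  2
  e 0  0  1  1  2
LCS: 'ae'
LCS length = 2

2


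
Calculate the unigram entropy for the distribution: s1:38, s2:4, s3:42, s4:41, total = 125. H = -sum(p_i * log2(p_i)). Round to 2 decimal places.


Computing entropy H = -sum(p_i * log2(p_i)):
  s1: p = 38/125 = 0.3040, -p*log2(p) = 0.5222
  s2: p = 4/125 = 0.0320, -p*log2(p) = 0.1589
  s3: p = 42/125 = 0.3360, -p*log2(p) = 0.5287
  s4: p = 41/125 = 0.3280, -p*log2(p) = 0.5275
H = sum of terms = 1.7373
Rounded to 2 decimals: 1.74

1.74


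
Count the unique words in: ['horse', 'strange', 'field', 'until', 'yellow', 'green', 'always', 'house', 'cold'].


Listing all tokens and tracking unique types:
  Token 1: 'horse' -> NEW (unique so far: 1)
  Token 2: 'strange' -> NEW (unique so far: 2)
  Token 3: 'field' -> NEW (unique so far: 3)
  Token 4: 'until' -> NEW (unique so far: 4)
  Token 5: 'yellow' -> NEW (unique so far: 5)
  Token 6: 'green' -> NEW (unique so far: 6)
  Token 7: 'always' -> NEW (unique so far: 7)
  Token 8: 'house' -> NEW (unique so far: 8)
  Token 9: 'cold' -> NEW (unique so far: 9)
Unique types: ('always', 'cold', 'field', 'green', 'horse', 'house', 'strange', 'until', 'yellow')
Vocabulary size: 9

9


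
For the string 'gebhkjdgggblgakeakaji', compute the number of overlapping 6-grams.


String 'gebhkjdgggblgakeakaji' has length L = 21.
Number of overlapping n-grams = L - n + 1
Substituting: 21 - 6 + 1 = 16

16


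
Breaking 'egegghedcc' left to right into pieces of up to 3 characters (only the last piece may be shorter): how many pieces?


'egegghedcc' has 10 characters.
Chunking with max size 3:
  Chunk 1: 'ege' (positions 0-2)
  Chunk 2: 'ggh' (positions 3-5)
  Chunk 3: 'edc' (positions 6-8)
  Chunk 4: 'c' (positions 9-9)
Total chunks: ceil(10 / 3) = 4

4


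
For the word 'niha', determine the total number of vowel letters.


Scanning each character of 'niha':
  Position 1: 'n' -> consonant (running count: 0)
  Position 2: 'i' -> vowel (running count: 1)
  Position 3: 'h' -> consonant (running count: 1)
  Position 4: 'a' -> vowel (running count: 2)
Total vowels: 2

2


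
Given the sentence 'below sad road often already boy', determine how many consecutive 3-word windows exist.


Word trigrams from [6] words:
  Trigram 1: (below sad road)
  Trigram 2: (sad road often)
  Trigram 3: (road often already)
  Trigram 4: (often already boy)
Total word trigrams: 6 - 2 = 4

4


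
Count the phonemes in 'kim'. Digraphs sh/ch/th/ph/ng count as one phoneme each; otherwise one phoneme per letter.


Parsing 'kim' greedily, digraphs first:
  'k' -> consonant phoneme (phonemes so far: 1)
  'i' -> vowel phoneme (phonemes so far: 2)
  'm' -> consonant phoneme (phonemes so far: 3)
Total phonemes: 3

3


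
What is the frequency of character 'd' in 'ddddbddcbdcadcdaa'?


Scanning 'ddddbddcbdcadcdaa' for 'd':
  Position 0: 'd' -> MATCH (count: 1)
  Position 1: 'd' -> MATCH (count: 2)
  Position 2: 'd' -> MATCH (count: 3)
  Position 3: 'd' -> MATCH (count: 4)
  Position 5: 'd' -> MATCH (count: 5)
  Position 6: 'd' -> MATCH (count: 6)
  Position 9: 'd' -> MATCH (count: 7)
  Position 12: 'd' -> MATCH (count: 8)
  Position 14: 'd' -> MATCH (count: 9)
Total occurrences of 'd': 9

9


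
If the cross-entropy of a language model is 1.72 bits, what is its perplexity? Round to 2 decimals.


Perplexity formula: PP = 2^H
H = 1.72
PP = 2^1.72
Decompose: 2^1.72 = 2^1 * 2^0.72
2^1 = 2, 2^0.72 ~ 1.6471820
PP ~ 2 * 1.6471820 = 3.2943640
Rounded to 2 decimals: 3.29

3.29


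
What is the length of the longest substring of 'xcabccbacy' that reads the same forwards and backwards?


Scanning 'xcabccbacy' for palindromic substrings.
Substring at positions 1-8: 'cabccbac'.
Check: reverse('cabccbac') = 'cabccbac' -> palindrome confirmed.
Neighbouring characters ('x' / 'y') break symmetry, so it cannot extend further.
No longer palindromic substring exists; longest length = 8

8


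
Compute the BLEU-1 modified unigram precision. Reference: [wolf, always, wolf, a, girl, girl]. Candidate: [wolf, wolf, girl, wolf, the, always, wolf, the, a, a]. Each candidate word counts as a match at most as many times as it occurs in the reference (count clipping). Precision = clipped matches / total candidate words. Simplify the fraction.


Reference word counts: {'a': 1, 'always': 1, 'girl': 2, 'wolf': 2}
Checking each candidate word (with clipping):
  'wolf' -> in reference (ref count 2, used 1/2) -> match (matches: 1)
  'wolf' -> in reference (ref count 2, used 2/2) -> match (matches: 2)
  'girl' -> in reference (ref count 2, used 1/2) -> match (matches: 3)
  'wolf' -> ref count 2 already used up (2/2) -> clipped, no match (matches: 3)
  'the' -> not in reference -> no match (matches: 3)
  'always' -> in reference (ref count 1, used 1/1) -> match (matches: 4)
  'wolf' -> ref count 2 already used up (2/2) -> clipped, no match (matches: 4)
  'the' -> not in reference -> no match (matches: 4)
  'a' -> in reference (ref count 1, used 1/1) -> match (matches: 5)
  'a' -> ref count 1 already used up (1/1) -> clipped, no match (matches: 5)
Clipped matches: 5, Candidate length: 10
Precision = 5/10 = 1/2

1/2


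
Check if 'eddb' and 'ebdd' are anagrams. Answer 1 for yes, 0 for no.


Sort characters of 'eddb': 'bdde'
Sort characters of 'ebdd': 'bdde'
Sorted forms match -> they ARE anagrams
Result: 1

1


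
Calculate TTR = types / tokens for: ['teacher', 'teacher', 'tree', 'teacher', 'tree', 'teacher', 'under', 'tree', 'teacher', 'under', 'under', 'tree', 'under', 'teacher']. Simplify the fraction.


Tokens: 14
Unique types: ('teacher', 'tree', 'under') = 3
TTR = 3/14
Already in lowest terms.

3/14


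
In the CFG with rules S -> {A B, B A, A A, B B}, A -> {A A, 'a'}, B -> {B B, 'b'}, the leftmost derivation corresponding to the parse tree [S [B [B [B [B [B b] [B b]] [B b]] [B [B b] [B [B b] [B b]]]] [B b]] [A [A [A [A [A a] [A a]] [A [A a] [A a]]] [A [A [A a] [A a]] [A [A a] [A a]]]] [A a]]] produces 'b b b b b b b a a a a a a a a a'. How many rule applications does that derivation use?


Every bracketed nonterminal node [X ...] in the tree is produced by exactly one rule application.
Reading the tree off as a leftmost derivation:
  Step 1: S  =>  B A   (applied S -> B A)
  Step 2: B A  =>  B B A   (applied B -> B B)
  Step 3: B B A  =>  B B B A   (applied B -> B B)
  Step 4: B B B A  =>  B B B B A   (applied B -> B B)
  Step 5: B B B B A  =>  B B B B B A   (applied B -> B B)
  Step 6: B B B B B A  =>  b B B B B A   (applied B -> b)
  Step 7: b B B B B A  =>  b b B B B A   (applied B -> b)
  Step 8: b b B B B A  =>  b b b B B A   (applied B -> b)
  Step 9: b b b B B A  =>  b b b B B B A   (applied B -> B B)
  Step 10: b b b B B B A  =>  b b b b B B A   (applied B -> b)
  Step 11: b b b b B B A  =>  b b b b B B B A   (applied B -> B B)
  Step 12: b b b b B B B A  =>  b b b b b B B A   (applied B -> b)
  Step 13: b b b b b B B A  =>  b b b b b b B A   (applied B -> b)
  Step 14: b b b b b b B A  =>  b b b b b b b A   (applied B -> b)
  Step 15: b b b b b b b A  =>  b b b b b b b A A   (applied A -> A A)
  Step 16: b b b b b b b A A  =>  b b b b b b b A A A   (applied A -> A A)
  Step 17: b b b b b b b A A A  =>  b b b b b b b A A A A   (applied A -> A A)
  Step 18: b b b b b b b A A A A  =>  b b b b b b b A A A A A   (applied A -> A A)
  Step 19: b b b b b b b A A A A A  =>  b b b b b b b a A A A A   (applied A -> a)
  Step 20: b b b b b b b a A A A A  =>  b b b b b b b a a A A A   (applied A -> a)
  Step 21: b b b b b b b a a A A A  =>  b b b b b b b a a A A A A   (applied A -> A A)
  Step 22: b b b b b b b a a A A A A  =>  b b b b b b b a a a A A A   (applied A -> a)
  Step 23: b b b b b b b a a a A A A  =>  b b b b b b b a a a a A A   (applied A -> a)
  Step 24: b b b b b b b a a a a A A  =>  b b b b b b b a a a a A A A   (applied A -> A A)
  Step 25: b b b b b b b a a a a A A A  =>  b b b b b b b a a a a A A A A   (applied A -> A A)
  Step 26: b b b b b b b a a a a A A A A  =>  b b b b b b b a a a a a A A A   (applied A -> a)
  Step 27: b b b b b b b a a a a a A A A  =>  b b b b b b b a a a a a a A A   (applied A -> a)
  Step 28: b b b b b b b a a a a a a A A  =>  b b b b b b b a a a a a a A A A   (applied A -> A A)
  Step 29: b b b b b b b a a a a a a A A A  =>  b b b b b b b a a a a a a a A A   (applied A -> a)
  Step 30: b b b b b b b a a a a a a a A A  =>  b b b b b b b a a a a a a a a A   (applied A -> a)
  Step 31: b b b b b b b a a a a a a a a A  =>  b b b b b b b a a a a a a a a a   (applied A -> a)
Final yield: b b b b b b b a a a a a a a a a
Total rewrite steps: 31

31


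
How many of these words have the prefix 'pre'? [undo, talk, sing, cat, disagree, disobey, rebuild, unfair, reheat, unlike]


Checking each word for prefix 'pre':
  'undo' -> no (count: 0)
  'talk' -> no (count: 0)
  'sing' -> no (count: 0)
  'cat' -> no (count: 0)
  'disagree' -> no (count: 0)
  'disobey' -> no (count: 0)
  'rebuild' -> no (count: 0)
  'unfair' -> no (count: 0)
  'reheat' -> no (count: 0)
  'unlike' -> no (count: 0)
Total with prefix 'pre': 0

0


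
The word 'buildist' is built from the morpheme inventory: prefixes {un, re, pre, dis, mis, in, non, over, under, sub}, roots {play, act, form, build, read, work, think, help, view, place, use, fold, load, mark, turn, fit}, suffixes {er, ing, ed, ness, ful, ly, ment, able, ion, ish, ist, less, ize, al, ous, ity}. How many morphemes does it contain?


Segmenting 'buildist' against the inventory:
  'build' -> root (morpheme 1)
  'ist' -> suffix (morpheme 2)
Total morphemes: 2

2


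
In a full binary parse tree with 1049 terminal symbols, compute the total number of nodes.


Leaf nodes (terminals): 1049
Internal nodes = n - 1 = 1049 - 1 = 1048
Total = leaves + internal = 1049 + 1048 = 2097

2097


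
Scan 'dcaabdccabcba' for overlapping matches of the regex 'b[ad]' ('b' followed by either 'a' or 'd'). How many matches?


Pattern: b[ad] means 'b' followed by either 'a' or 'd'.
Scanning 'dcaabdccabcba' position-by-position:
  Pos 0: window 'dc' -> no
  Pos 1: window 'ca' -> no
  Pos 2: window 'aa' -> no
  Pos 3: window 'ab' -> no
  Pos 4: window 'bd' -> MATCH
  Pos 5: window 'dc' -> no
  Pos 6: window 'cc' -> no
  Pos 7: window 'ca' -> no
  Pos 8: window 'ab' -> no
  Pos 9: window 'bc' -> no
  Pos 10: window 'cb' -> no
  Pos 11: window 'ba' -> MATCH
  Pos 12: window 'a' -> no
Total matches: 2

2


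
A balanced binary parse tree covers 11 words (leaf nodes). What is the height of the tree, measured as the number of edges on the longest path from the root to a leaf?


In a balanced binary tree with n leaves the deepest leaf is ceil(log2(n)) edges below the root.
log2(11) = 3.4594
ceil(3.4594) = 4
height (edges) = 4

4


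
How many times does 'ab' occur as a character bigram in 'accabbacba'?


Scanning 'accabbacba' for bigram 'ab':
  Position 0: 'ac' -> no
  Position 1: 'cc' -> no
  Position 2: 'ca' -> no
  Position 3: 'ab' -> MATCH
  Position 4: 'bb' -> no
  Position 5: 'ba' -> no
  Position 6: 'ac' -> no
  Position 7: 'cb' -> no
  Position 8: 'ba' -> no
Total matches: 1

1


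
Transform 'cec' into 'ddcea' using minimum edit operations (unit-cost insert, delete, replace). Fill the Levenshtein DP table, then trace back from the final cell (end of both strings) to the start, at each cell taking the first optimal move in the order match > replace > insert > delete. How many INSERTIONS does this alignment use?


Edit distance = 3. Backtracking from cell (3, 5) with preference match > replace > insert > delete,
then listing the resulting alignment 'cec' -> 'ddcea' left to right:
  Step 1: insert 'd' [insertion #1]
  Step 2: insert 'd' [insertion #2]
  Step 3: keep 'c'
  Step 4: keep 'e'
  Step 5: replace c->a
Total insertions: 2

2


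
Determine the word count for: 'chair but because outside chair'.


Counting words by splitting on spaces:
  Word 1: 'chair'
  Word 2: 'but'
  Word 3: 'because'
  Word 4: 'outside'
  Word 5: 'chair'
Total words: 5

5


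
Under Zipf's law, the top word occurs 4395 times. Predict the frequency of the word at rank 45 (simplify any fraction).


Zipf's law: freq(rank) = f1 / rank
f1 = 4395, rank = 45
freq = 4395 / 45
GCD(4395, 45) = 15
Simplified: 293/3

293/3


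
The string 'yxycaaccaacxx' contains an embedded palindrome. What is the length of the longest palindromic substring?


Scanning 'yxycaaccaacxx' for palindromic substrings.
Substring at positions 3-10: 'caaccaac'.
Check: reverse('caaccaac') = 'caaccaac' -> palindrome confirmed.
Neighbouring characters ('y' / 'x') break symmetry, so it cannot extend further.
No longer palindromic substring exists; longest length = 8

8


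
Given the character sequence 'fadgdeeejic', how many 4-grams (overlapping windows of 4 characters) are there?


String 'fadgdeeejic' has length L = 11.
Number of overlapping n-grams = L - n + 1
Substituting: 11 - 4 + 1 = 8

8


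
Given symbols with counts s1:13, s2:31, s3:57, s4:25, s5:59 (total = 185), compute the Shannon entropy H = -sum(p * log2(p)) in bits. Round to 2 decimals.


Computing entropy H = -sum(p_i * log2(p_i)):
  s1: p = 13/185 = 0.0703, -p*log2(p) = 0.2692
  s2: p = 31/185 = 0.1676, -p*log2(p) = 0.4319
  s3: p = 57/185 = 0.3081, -p*log2(p) = 0.5233
  s4: p = 25/185 = 0.1351, -p*log2(p) = 0.3902
  s5: p = 59/185 = 0.3189, -p*log2(p) = 0.5258
H = sum of terms = 2.1404
Rounded to 2 decimals: 2.14

2.14


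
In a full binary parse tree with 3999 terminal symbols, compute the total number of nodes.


Leaf nodes (terminals): 3999
Internal nodes = n - 1 = 3999 - 1 = 3998
Total = leaves + internal = 3999 + 3998 = 7997

7997


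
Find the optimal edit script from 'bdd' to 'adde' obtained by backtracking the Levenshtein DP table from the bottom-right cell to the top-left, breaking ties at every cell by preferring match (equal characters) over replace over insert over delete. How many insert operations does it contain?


Edit distance = 2. Backtracking from cell (3, 4) with preference match > replace > insert > delete,
then listing the resulting alignment 'bdd' -> 'adde' left to right:
  Step 1: replace b->a
  Step 2: keep 'd'
  Step 3: keep 'd'
  Step 4: insert 'e' [insertion #1]
Total insertions: 1

1


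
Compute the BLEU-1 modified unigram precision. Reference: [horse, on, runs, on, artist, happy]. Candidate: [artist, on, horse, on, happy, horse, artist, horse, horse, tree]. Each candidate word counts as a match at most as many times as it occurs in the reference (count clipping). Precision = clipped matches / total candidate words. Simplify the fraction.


Reference word counts: {'artist': 1, 'happy': 1, 'horse': 1, 'on': 2, 'runs': 1}
Checking each candidate word (with clipping):
  'artist' -> in reference (ref count 1, used 1/1) -> match (matches: 1)
  'on' -> in reference (ref count 2, used 1/2) -> match (matches: 2)
  'horse' -> in reference (ref count 1, used 1/1) -> match (matches: 3)
  'on' -> in reference (ref count 2, used 2/2) -> match (matches: 4)
  'happy' -> in reference (ref count 1, used 1/1) -> match (matches: 5)
  'horse' -> ref count 1 already used up (1/1) -> clipped, no match (matches: 5)
  'artist' -> ref count 1 already used up (1/1) -> clipped, no match (matches: 5)
  'horse' -> ref count 1 already used up (1/1) -> clipped, no match (matches: 5)
  'horse' -> ref count 1 already used up (1/1) -> clipped, no match (matches: 5)
  'tree' -> not in reference -> no match (matches: 5)
Clipped matches: 5, Candidate length: 10
Precision = 5/10 = 1/2

1/2


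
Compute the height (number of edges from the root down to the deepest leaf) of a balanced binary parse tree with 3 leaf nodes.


In a balanced binary tree with n leaves the deepest leaf is ceil(log2(n)) edges below the root.
log2(3) = 1.5850
ceil(1.5850) = 2
height (edges) = 2

2


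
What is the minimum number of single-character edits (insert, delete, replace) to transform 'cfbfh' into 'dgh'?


Building DP table for s1='cfbfh' (len 5) and s2='dgh' (len 3):
       d  g  h
    0  1  2  3
  c 1  1  2  3
  f 2  2  2  3
  b 3  3  3  3
  f 4  4  4  4
  h 5  5  5  4
Edit distance = dp[5][3] = 4

4


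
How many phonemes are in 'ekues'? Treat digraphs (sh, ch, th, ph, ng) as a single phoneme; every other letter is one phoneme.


Parsing 'ekues' greedily, digraphs first:
  'e' -> vowel phoneme (phonemes so far: 1)
  'k' -> consonant phoneme (phonemes so far: 2)
  'u' -> vowel phoneme (phonemes so far: 3)
  'e' -> vowel phoneme (phonemes so far: 4)
  's' -> consonant phoneme (phonemes so far: 5)
Total phonemes: 5

5


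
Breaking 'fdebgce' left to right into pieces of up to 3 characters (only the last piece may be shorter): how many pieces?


'fdebgce' has 7 characters.
Chunking with max size 3:
  Chunk 1: 'fde' (positions 0-2)
  Chunk 2: 'bgc' (positions 3-5)
  Chunk 3: 'e' (positions 6-6)
Total chunks: ceil(7 / 3) = 3

3


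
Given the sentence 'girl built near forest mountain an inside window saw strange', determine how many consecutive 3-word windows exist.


Word trigrams from [10] words:
  Trigram 1: (girl built near)
  Trigram 2: (built near forest)
  Trigram 3: (near forest mountain)
  Trigram 4: (forest mountain an)
  Trigram 5: (mountain an inside)
  Trigram 6: (an inside window)
  Trigram 7: (inside window saw)
  Trigram 8: (window saw strange)
Total word trigrams: 10 - 2 = 8

8


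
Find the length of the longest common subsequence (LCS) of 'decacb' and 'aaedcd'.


DP table for LCS of 'decacb' and 'aaedcd':
       a  a  e  d  c  d
    0  0  0  0  0  0  0
  d 0  0  0  0  1  1  1
  e 0  0  0  1  1  1  1
  c 0  0  0  1  1  2  2
  a 0  1  1  1  1  2  2
  c 0  1  1  1  1  2  2
  b 0  1  1  1  1  2  2
LCS: 'dc'
LCS length = 2

2


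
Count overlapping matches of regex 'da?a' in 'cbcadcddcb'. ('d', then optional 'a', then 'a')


Pattern: da?a means 'd', then optional 'a', then 'a'.
Scanning 'cbcadcddcb' position-by-position:
  Pos 0: window 'cbc' -> no
  Pos 1: window 'bca' -> no
  Pos 2: window 'cad' -> no
  Pos 3: window 'adc' -> no
  Pos 4: window 'dcd' -> no
  Pos 5: window 'cdd' -> no
  Pos 6: window 'ddc' -> no
  Pos 7: window 'dcb' -> no
  Pos 8: window 'cb' -> no
  Pos 9: window 'b' -> no
Total matches: 0

0


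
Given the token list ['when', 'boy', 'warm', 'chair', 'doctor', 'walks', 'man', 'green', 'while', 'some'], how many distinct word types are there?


Listing all tokens and tracking unique types:
  Token 1: 'when' -> NEW (unique so far: 1)
  Token 2: 'boy' -> NEW (unique so far: 2)
  Token 3: 'warm' -> NEW (unique so far: 3)
  Token 4: 'chair' -> NEW (unique so far: 4)
  Token 5: 'doctor' -> NEW (unique so far: 5)
  Token 6: 'walks' -> NEW (unique so far: 6)
  Token 7: 'man' -> NEW (unique so far: 7)
  Token 8: 'green' -> NEW (unique so far: 8)
  Token 9: 'while' -> NEW (unique so far: 9)
  Token 10: 'some' -> NEW (unique so far: 10)
Unique types: ('boy', 'chair', 'doctor', 'green', 'man', 'some', 'walks', 'warm', 'when', 'while')
Vocabulary size: 10

10


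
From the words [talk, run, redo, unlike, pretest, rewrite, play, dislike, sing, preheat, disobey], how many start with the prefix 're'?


Checking each word for prefix 're':
  'talk' -> no (count: 0)
  'run' -> no (count: 0)
  'redo' -> YES, starts with 're' (count: 1)
  'unlike' -> no (count: 1)
  'pretest' -> no (count: 1)
  'rewrite' -> YES, starts with 're' (count: 2)
  'play' -> no (count: 2)
  'dislike' -> no (count: 2)
  'sing' -> no (count: 2)
  'preheat' -> no (count: 2)
  'disobey' -> no (count: 2)
Total with prefix 're': 2

2


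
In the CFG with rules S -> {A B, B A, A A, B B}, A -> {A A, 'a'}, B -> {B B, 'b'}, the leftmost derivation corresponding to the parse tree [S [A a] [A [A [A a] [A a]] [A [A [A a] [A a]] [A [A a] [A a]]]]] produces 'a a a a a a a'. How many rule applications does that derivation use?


Every bracketed nonterminal node [X ...] in the tree is produced by exactly one rule application.
Reading the tree off as a leftmost derivation:
  Step 1: S  =>  A A   (applied S -> A A)
  Step 2: A A  =>  a A   (applied A -> a)
  Step 3: a A  =>  a A A   (applied A -> A A)
  Step 4: a A A  =>  a A A A   (applied A -> A A)
  Step 5: a A A A  =>  a a A A   (applied A -> a)
  Step 6: a a A A  =>  a a a A   (applied A -> a)
  Step 7: a a a A  =>  a a a A A   (applied A -> A A)
  Step 8: a a a A A  =>  a a a A A A   (applied A -> A A)
  Step 9: a a a A A A  =>  a a a a A A   (applied A -> a)
  Step 10: a a a a A A  =>  a a a a a A   (applied A -> a)
  Step 11: a a a a a A  =>  a a a a a A A   (applied A -> A A)
  Step 12: a a a a a A A  =>  a a a a a a A   (applied A -> a)
  Step 13: a a a a a a A  =>  a a a a a a a   (applied A -> a)
Final yield: a a a a a a a
Total rewrite steps: 13

13


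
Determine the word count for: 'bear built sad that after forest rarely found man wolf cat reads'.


Counting words by splitting on spaces:
  Word 1: 'bear'
  Word 2: 'built'
  Word 3: 'sad'
  Word 4: 'that'
  Word 5: 'after'
  Word 6: 'forest'
  Word 7: 'rarely'
  Word 8: 'found'
  Word 9: 'man'
  Word 10: 'wolf'
  Word 11: 'cat'
  Word 12: 'reads'
Total words: 12

12


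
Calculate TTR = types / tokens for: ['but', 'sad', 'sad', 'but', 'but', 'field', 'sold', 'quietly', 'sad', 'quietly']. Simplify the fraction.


Tokens: 10
Unique types: ('but', 'field', 'quietly', 'sad', 'sold') = 5
TTR = 5/10
Simplify: divide both by 5 -> 1/2
TTR = 1/2

1/2


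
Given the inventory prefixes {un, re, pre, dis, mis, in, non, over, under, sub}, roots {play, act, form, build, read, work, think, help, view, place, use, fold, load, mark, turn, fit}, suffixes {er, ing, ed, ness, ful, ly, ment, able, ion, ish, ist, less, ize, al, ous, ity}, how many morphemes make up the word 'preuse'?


Segmenting 'preuse' against the inventory:
  'pre' -> prefix (morpheme 1)
  'use' -> root (morpheme 2)
Total morphemes: 2

2


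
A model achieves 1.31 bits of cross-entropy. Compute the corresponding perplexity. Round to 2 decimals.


Perplexity formula: PP = 2^H
H = 1.31
PP = 2^1.31
Decompose: 2^1.31 = 2^1 * 2^0.31
2^1 = 2, 2^0.31 ~ 1.2397077
PP ~ 2 * 1.2397077 = 2.4794154
Rounded to 2 decimals: 2.48

2.48


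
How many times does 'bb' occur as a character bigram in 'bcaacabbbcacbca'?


Scanning 'bcaacabbbcacbca' for bigram 'bb':
  Position 0: 'bc' -> no
  Position 1: 'ca' -> no
  Position 2: 'aa' -> no
  Position 3: 'ac' -> no
  Position 4: 'ca' -> no
  Position 5: 'ab' -> no
  Position 6: 'bb' -> MATCH
  Position 7: 'bb' -> MATCH
  Position 8: 'bc' -> no
  Position 9: 'ca' -> no
  Position 10: 'ac' -> no
  Position 11: 'cb' -> no
  Position 12: 'bc' -> no
  Position 13: 'ca' -> no
Total matches: 2

2


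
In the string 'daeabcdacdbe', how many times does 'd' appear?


Scanning 'daeabcdacdbe' for 'd':
  Position 0: 'd' -> MATCH (count: 1)
  Position 6: 'd' -> MATCH (count: 2)
  Position 9: 'd' -> MATCH (count: 3)
Total occurrences of 'd': 3

3


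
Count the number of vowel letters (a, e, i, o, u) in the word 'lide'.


Scanning each character of 'lide':
  Position 1: 'l' -> consonant (running count: 0)
  Position 2: 'i' -> vowel (running count: 1)
  Position 3: 'd' -> consonant (running count: 1)
  Position 4: 'e' -> vowel (running count: 2)
Total vowels: 2

2


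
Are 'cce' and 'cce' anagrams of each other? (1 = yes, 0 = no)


Sort characters of 'cce': 'cce'
Sort characters of 'cce': 'cce'
Sorted forms match -> they ARE anagrams
Result: 1

1


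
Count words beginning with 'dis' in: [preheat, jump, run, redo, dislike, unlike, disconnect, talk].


Checking each word for prefix 'dis':
  'preheat' -> no (count: 0)
  'jump' -> no (count: 0)
  'run' -> no (count: 0)
  'redo' -> no (count: 0)
  'dislike' -> YES, starts with 'dis' (count: 1)
  'unlike' -> no (count: 1)
  'disconnect' -> YES, starts with 'dis' (count: 2)
  'talk' -> no (count: 2)
Total with prefix 'dis': 2

2


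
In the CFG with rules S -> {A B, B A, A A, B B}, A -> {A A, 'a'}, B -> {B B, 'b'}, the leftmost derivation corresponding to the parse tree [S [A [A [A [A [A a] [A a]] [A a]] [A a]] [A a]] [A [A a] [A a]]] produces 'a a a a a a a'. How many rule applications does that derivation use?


Every bracketed nonterminal node [X ...] in the tree is produced by exactly one rule application.
Reading the tree off as a leftmost derivation:
  Step 1: S  =>  A A   (applied S -> A A)
  Step 2: A A  =>  A A A   (applied A -> A A)
  Step 3: A A A  =>  A A A A   (applied A -> A A)
  Step 4: A A A A  =>  A A A A A   (applied A -> A A)
  Step 5: A A A A A  =>  A A A A A A   (applied A -> A A)
  Step 6: A A A A A A  =>  a A A A A A   (applied A -> a)
  Step 7: a A A A A A  =>  a a A A A A   (applied A -> a)
  Step 8: a a A A A A  =>  a a a A A A   (applied A -> a)
  Step 9: a a a A A A  =>  a a a a A A   (applied A -> a)
  Step 10: a a a a A A  =>  a a a a a A   (applied A -> a)
  Step 11: a a a a a A  =>  a a a a a A A   (applied A -> A A)
  Step 12: a a a a a A A  =>  a a a a a a A   (applied A -> a)
  Step 13: a a a a a a A  =>  a a a a a a a   (applied A -> a)
Final yield: a a a a a a a
Total rewrite steps: 13

13


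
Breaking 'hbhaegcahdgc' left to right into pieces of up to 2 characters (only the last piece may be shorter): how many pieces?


'hbhaegcahdgc' has 12 characters.
Chunking with max size 2:
  Chunk 1: 'hb' (positions 0-1)
  Chunk 2: 'ha' (positions 2-3)
  Chunk 3: 'eg' (positions 4-5)
  Chunk 4: 'ca' (positions 6-7)
  Chunk 5: 'hd' (positions 8-9)
  Chunk 6: 'gc' (positions 10-11)
Total chunks: ceil(12 / 2) = 6

6


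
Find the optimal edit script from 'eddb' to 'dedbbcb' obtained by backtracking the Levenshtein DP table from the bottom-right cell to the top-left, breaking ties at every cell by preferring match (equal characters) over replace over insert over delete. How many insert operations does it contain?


Edit distance = 4. Backtracking from cell (4, 7) with preference match > replace > insert > delete,
then listing the resulting alignment 'eddb' -> 'dedbbcb' left to right:
  Step 1: insert 'd' [insertion #1]
  Step 2: keep 'e'
  Step 3: keep 'd'
  Step 4: insert 'b' [insertion #2]
  Step 5: insert 'b' [insertion #3]
  Step 6: replace d->c
  Step 7: keep 'b'
Total insertions: 3

3


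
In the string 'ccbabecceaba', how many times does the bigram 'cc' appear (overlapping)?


Scanning 'ccbabecceaba' for bigram 'cc':
  Position 0: 'cc' -> MATCH
  Position 1: 'cb' -> no
  Position 2: 'ba' -> no
  Position 3: 'ab' -> no
  Position 4: 'be' -> no
  Position 5: 'ec' -> no
  Position 6: 'cc' -> MATCH
  Position 7: 'ce' -> no
  Position 8: 'ea' -> no
  Position 9: 'ab' -> no
  Position 10: 'ba' -> no
Total matches: 2

2


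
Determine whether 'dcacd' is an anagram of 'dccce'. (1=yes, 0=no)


Sort characters of 'dcacd': 'accdd'
Sort characters of 'dccce': 'cccde'
Sorted forms differ -> they are NOT anagrams
Result: 0

0


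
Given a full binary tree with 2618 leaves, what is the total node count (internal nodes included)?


Leaf nodes (terminals): 2618
Internal nodes = n - 1 = 2618 - 1 = 2617
Total = leaves + internal = 2618 + 2617 = 5235

5235


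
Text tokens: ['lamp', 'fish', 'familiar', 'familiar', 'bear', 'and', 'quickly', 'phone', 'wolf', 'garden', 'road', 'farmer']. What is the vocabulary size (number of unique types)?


Listing all tokens and tracking unique types:
  Token 1: 'lamp' -> NEW (unique so far: 1)
  Token 2: 'fish' -> NEW (unique so far: 2)
  Token 3: 'familiar' -> NEW (unique so far: 3)
  Token 4: 'familiar' -> duplicate (unique so far: 3)
  Token 5: 'bear' -> NEW (unique so far: 4)
  Token 6: 'and' -> NEW (unique so far: 5)
  Token 7: 'quickly' -> NEW (unique so far: 6)
  Token 8: 'phone' -> NEW (unique so far: 7)
  Token 9: 'wolf' -> NEW (unique so far: 8)
  Token 10: 'garden' -> NEW (unique so far: 9)
  Token 11: 'road' -> NEW (unique so far: 10)
  Token 12: 'farmer' -> NEW (unique so far: 11)
Unique types: ('and', 'bear', 'familiar', 'farmer', 'fish', 'garden', 'lamp', 'phone', 'quickly', 'road', 'wolf')
Vocabulary size: 11

11


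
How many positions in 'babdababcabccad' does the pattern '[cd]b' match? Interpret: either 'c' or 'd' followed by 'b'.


Pattern: [cd]b means either 'c' or 'd' followed by 'b'.
Scanning 'babdababcabccad' position-by-position:
  Pos 0: window 'ba' -> no
  Pos 1: window 'ab' -> no
  Pos 2: window 'bd' -> no
  Pos 3: window 'da' -> no
  Pos 4: window 'ab' -> no
  Pos 5: window 'ba' -> no
  Pos 6: window 'ab' -> no
  Pos 7: window 'bc' -> no
  Pos 8: window 'ca' -> no
  Pos 9: window 'ab' -> no
  Pos 10: window 'bc' -> no
  Pos 11: window 'cc' -> no
  Pos 12: window 'ca' -> no
  Pos 13: window 'ad' -> no
  Pos 14: window 'd' -> no
Total matches: 0

0


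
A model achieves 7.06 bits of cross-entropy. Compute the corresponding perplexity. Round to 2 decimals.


Perplexity formula: PP = 2^H
H = 7.06
PP = 2^7.06
Decompose: 2^7.06 = 2^7 * 2^0.06
2^7 = 128, 2^0.06 ~ 1.0424658
PP ~ 128 * 1.0424658 = 133.4356224
Rounded to 2 decimals: 133.44

133.44


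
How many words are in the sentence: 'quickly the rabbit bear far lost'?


Counting words by splitting on spaces:
  Word 1: 'quickly'
  Word 2: 'the'
  Word 3: 'rabbit'
  Word 4: 'bear'
  Word 5: 'far'
  Word 6: 'lost'
Total words: 6

6


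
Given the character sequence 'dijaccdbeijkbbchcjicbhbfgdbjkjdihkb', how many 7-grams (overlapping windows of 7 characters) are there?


String 'dijaccdbeijkbbchcjicbhbfgdbjkjdihkb' has length L = 35.
Number of overlapping n-grams = L - n + 1
Substituting: 35 - 7 + 1 = 29

29


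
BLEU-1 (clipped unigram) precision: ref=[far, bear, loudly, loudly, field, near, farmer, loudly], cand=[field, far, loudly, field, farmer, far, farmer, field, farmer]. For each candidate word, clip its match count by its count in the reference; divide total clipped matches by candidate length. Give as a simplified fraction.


Reference word counts: {'bear': 1, 'far': 1, 'farmer': 1, 'field': 1, 'loudly': 3, 'near': 1}
Checking each candidate word (with clipping):
  'field' -> in reference (ref count 1, used 1/1) -> match (matches: 1)
  'far' -> in reference (ref count 1, used 1/1) -> match (matches: 2)
  'loudly' -> in reference (ref count 3, used 1/3) -> match (matches: 3)
  'field' -> ref count 1 already used up (1/1) -> clipped, no match (matches: 3)
  'farmer' -> in reference (ref count 1, used 1/1) -> match (matches: 4)
  'far' -> ref count 1 already used up (1/1) -> clipped, no match (matches: 4)
  'farmer' -> ref count 1 already used up (1/1) -> clipped, no match (matches: 4)
  'field' -> ref count 1 already used up (1/1) -> clipped, no match (matches: 4)
  'farmer' -> ref count 1 already used up (1/1) -> clipped, no match (matches: 4)
Clipped matches: 4, Candidate length: 9
Precision = 4/9

4/9


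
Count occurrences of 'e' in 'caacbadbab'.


Scanning 'caacbadbab' for 'e':
  No matches found.
Total occurrences of 'e': 0

0


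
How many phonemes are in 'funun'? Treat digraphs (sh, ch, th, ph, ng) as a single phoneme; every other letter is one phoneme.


Parsing 'funun' greedily, digraphs first:
  'f' -> consonant phoneme (phonemes so far: 1)
  'u' -> vowel phoneme (phonemes so far: 2)
  'n' -> consonant phoneme (phonemes so far: 3)
  'u' -> vowel phoneme (phonemes so far: 4)
  'n' -> consonant phoneme (phonemes so far: 5)
Total phonemes: 5

5


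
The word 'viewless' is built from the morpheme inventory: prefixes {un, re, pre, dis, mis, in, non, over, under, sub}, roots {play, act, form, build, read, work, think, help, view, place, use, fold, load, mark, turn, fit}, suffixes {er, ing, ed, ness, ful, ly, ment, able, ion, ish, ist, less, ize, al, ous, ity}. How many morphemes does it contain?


Segmenting 'viewless' against the inventory:
  'view' -> root (morpheme 1)
  'less' -> suffix (morpheme 2)
Total morphemes: 2

2
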